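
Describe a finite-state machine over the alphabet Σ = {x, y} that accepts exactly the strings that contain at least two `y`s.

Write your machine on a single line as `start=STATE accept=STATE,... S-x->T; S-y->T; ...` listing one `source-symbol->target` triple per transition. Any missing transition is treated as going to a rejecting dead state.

Count `y`s, saturating at 3: states q0 through q2 mean 0 through 2 `y`s seen; q3 means more than 2. Each `y` increments (capped at q3); other symbols loop. Accept from {q2, q3}.
A 4-state machine:
        x   y  
>  q0   q0  q1 
   q1   q1  q2 
 * q2   q2  q3 
 * q3   q3  q3 
(> = start, * = accepting)

start=q0; accept=q2,q3; q0-x->q0; q0-y->q1; q1-x->q1; q1-y->q2; q2-x->q2; q2-y->q3; q3-x->q3; q3-y->q3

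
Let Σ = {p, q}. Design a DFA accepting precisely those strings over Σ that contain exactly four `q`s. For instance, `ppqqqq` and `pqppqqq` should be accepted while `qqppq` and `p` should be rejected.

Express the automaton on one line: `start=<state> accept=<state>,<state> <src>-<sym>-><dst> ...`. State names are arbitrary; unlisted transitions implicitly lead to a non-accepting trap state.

Count `q`s, saturating at 5: states S0 through S4 mean 0 through 4 `q`s seen; S5 means more than 4. Each `q` increments (capped at S5); other symbols loop. Accept from {S4}.
A 6-state machine:
        p   q  
>  S0   S0  S1 
   S1   S1  S2 
   S2   S2  S3 
   S3   S3  S4 
 * S4   S4  S5 
   S5   S5  S5 
(> = start, * = accepting)

start=S0 accept=S4 S0-p->S0 S0-q->S1 S1-p->S1 S1-q->S2 S2-p->S2 S2-q->S3 S3-p->S3 S3-q->S4 S4-p->S4 S4-q->S5 S5-p->S5 S5-q->S5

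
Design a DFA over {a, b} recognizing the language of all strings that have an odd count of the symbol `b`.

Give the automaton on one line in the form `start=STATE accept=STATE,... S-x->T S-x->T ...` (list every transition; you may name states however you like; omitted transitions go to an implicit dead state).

The only thing that matters is how many `b`s have appeared, reduced mod 2. Use one state per residue: q0 for 0, …, q1 for 1. Reading `b` moves to the next residue; anything else stays put. q1 is accepting.
With 2 states:
        a   b  
>  q0   q0  q1 
 * q1   q1  q0 
(> = start, * = accepting)

start=q0 accept=q1 q0-a->q0 q0-b->q1 q1-a->q1 q1-b->q0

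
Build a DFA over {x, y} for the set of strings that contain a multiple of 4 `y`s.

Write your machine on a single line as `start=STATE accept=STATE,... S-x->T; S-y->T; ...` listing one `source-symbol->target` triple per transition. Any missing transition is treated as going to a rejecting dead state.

Keep the running count of `y`s modulo 4: each `y` advances along the cycle q0 → q1 → q2 → q3 → q0 while other symbols loop. Accept at q0.
        x   y  
>* q0   q0  q1 
   q1   q1  q2 
   q2   q2  q3 
   q3   q3  q0 
(> = start, * = accepting)

start=q0; accept=q0; q0-x->q0; q0-y->q1; q1-x->q1; q1-y->q2; q2-x->q2; q2-y->q3; q3-x->q3; q3-y->q0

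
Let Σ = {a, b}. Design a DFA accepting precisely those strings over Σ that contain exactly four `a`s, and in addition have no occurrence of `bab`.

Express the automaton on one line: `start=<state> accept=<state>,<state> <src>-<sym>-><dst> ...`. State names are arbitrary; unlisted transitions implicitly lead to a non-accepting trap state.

Handle the two conditions separately and then intersect. The first has 6 states tracking the count of `a`s, saturating at 5; the second has 4 states tracking partial matches of the forbidden pattern `bab`. A product state is a pair (one from each), accepting exactly when both do.
22 states suffice.
          a    b  
>  S0     S1   S2 
   S1     S3   S4 
   S2     S5   S2 
   S3     S6   S7 
   S4     S8   S4 
   S5     S3   S9 
   S6    S10  S11 
   S7    S12   S7 
   S8     S6  S13 
   S9    S13   S9 
 * S10   S14  S15 
   S11   S16  S11 
   S12   S10  S17 
   S13   S17  S13 
   S14   S14  S18 
 * S15   S19  S15 
 * S16   S14  S20 
   S17   S20  S17 
   S18   S19  S18 
   S19   S14  S21 
   S20   S21  S20 
   S21   S21  S21 
(> = start, * = accepting)

start=S0 accept=S10,S15,S16 S0-a->S1 S0-b->S2 S1-a->S3 S1-b->S4 S2-a->S5 S2-b->S2 S3-a->S6 S3-b->S7 S4-a->S8 S4-b->S4 S5-a->S3 S5-b->S9 S6-a->S10 S6-b->S11 S7-a->S12 S7-b->S7 S8-a->S6 S8-b->S13 S9-a->S13 S9-b->S9 S10-a->S14 S10-b->S15 S11-a->S16 S11-b->S11 S12-a->S10 S12-b->S17 S13-a->S17 S13-b->S13 S14-a->S14 S14-b->S18 S15-a->S19 S15-b->S15 S16-a->S14 S16-b->S20 S17-a->S20 S17-b->S17 S18-a->S19 S18-b->S18 S19-a->S14 S19-b->S21 S20-a->S21 S20-b->S20 S21-a->S21 S21-b->S21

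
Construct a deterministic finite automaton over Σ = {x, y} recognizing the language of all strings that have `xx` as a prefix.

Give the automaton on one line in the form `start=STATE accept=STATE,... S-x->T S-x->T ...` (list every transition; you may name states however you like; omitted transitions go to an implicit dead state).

Walk along `xx` while the input agrees: from q0 take `x` to q1, and so on. Any deviation drops to the rejecting sink q3. Once q2 is reached the prefix is confirmed and every continuation is accepted.
4 states suffice.
        x   y  
>  q0   q1  q3 
   q1   q2  q3 
 * q2   q2  q2 
   q3   q3  q3 
(> = start, * = accepting)

start=q0 accept=q2 q0-x->q1 q0-y->q3 q1-x->q2 q1-y->q3 q2-x->q2 q2-y->q2 q3-x->q3 q3-y->q3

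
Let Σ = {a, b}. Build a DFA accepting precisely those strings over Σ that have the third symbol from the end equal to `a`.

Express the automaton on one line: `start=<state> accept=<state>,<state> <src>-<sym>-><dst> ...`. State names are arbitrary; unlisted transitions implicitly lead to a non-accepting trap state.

A DFA must remember the last 3 symbols (since which symbol is third-to-last isn't known until the input ends). Use one state per possible window of the last ≤3 symbols; accept from those whose window starts with `a`.
15 states suffice.
          a    b  
>  q0     q1   q2 
   q1     q3   q4 
   q2     q5   q6 
   q3     q7   q8 
   q4     q9  q10 
   q5    q11  q12 
   q6    q13  q14 
 * q7     q7   q8 
 * q8     q9  q10 
 * q9    q11  q12 
 * q10   q13  q14 
   q11    q7   q8 
   q12    q9  q10 
   q13   q11  q12 
   q14   q13  q14 
(> = start, * = accepting)

start=q0 accept=q7,q8,q9,q10 q0-a->q1 q0-b->q2 q1-a->q3 q1-b->q4 q2-a->q5 q2-b->q6 q3-a->q7 q3-b->q8 q4-a->q9 q4-b->q10 q5-a->q11 q5-b->q12 q6-a->q13 q6-b->q14 q7-a->q7 q7-b->q8 q8-a->q9 q8-b->q10 q9-a->q11 q9-b->q12 q10-a->q13 q10-b->q14 q11-a->q7 q11-b->q8 q12-a->q9 q12-b->q10 q13-a->q11 q13-b->q12 q14-a->q13 q14-b->q14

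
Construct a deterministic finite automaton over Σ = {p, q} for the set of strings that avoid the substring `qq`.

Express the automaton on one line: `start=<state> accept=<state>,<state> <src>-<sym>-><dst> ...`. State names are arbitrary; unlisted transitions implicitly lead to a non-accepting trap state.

This is the complement of 'contains `qq`'. Use the same substring-matching states — S0 through S2 holding how much of `qq` has just been matched — but flip the accepting set: everything except the trap S2 accepts.
With 3 states:
        p   q  
>* S0   S0  S1 
 * S1   S0  S2 
   S2   S2  S2 
(> = start, * = accepting)

start=S0 accept=S0,S1 S0-p->S0 S0-q->S1 S1-p->S0 S1-q->S2 S2-p->S2 S2-q->S2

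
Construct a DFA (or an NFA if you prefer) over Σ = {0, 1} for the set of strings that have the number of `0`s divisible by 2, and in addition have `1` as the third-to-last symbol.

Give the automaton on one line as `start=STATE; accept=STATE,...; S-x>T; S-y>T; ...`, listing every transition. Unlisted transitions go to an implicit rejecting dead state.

Run two small machines in parallel and take their product. One (2 states) tracks the count of `0`s modulo 2; the other (15 states) tracks the last 3 symbols read. Each combined state is a pair, one component from each; accept when both components accept. Equivalent product states are then merged.
With 12 states:
          0    1  
>  q0     q1   q2 
   q1     q0   q3 
   q2     q4   q5 
   q3     q6   q7 
   q4     q8   q3 
   q5     q4   q9 
   q6     q1  q10 
   q7    q11   q7 
 * q8     q1   q2 
 * q9     q4   q9 
 * q10    q4   q5 
 * q11    q1  q10 
(> = start, * = accepting)

start=q0; accept=q8,q9,q10,q11; q0-0>q1; q0-1>q2; q1-0>q0; q1-1>q3; q2-0>q4; q2-1>q5; q3-0>q6; q3-1>q7; q4-0>q8; q4-1>q3; q5-0>q4; q5-1>q9; q6-0>q1; q6-1>q10; q7-0>q11; q7-1>q7; q8-0>q1; q8-1>q2; q9-0>q4; q9-1>q9; q10-0>q4; q10-1>q5; q11-0>q1; q11-1>q10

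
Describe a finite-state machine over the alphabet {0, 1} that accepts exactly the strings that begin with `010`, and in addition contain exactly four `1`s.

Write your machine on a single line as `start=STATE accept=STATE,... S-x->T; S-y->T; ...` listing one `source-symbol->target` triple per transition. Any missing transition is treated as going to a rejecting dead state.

Handle the two conditions separately and then intersect. The first has 5 states tracking whether the input so far still matches the prefix `010`; the second has 6 states tracking the count of `1`s, saturating at 5. A product state is a pair (one from each), accepting exactly when both do. Equivalent product states are then merged.
An 8-state machine:
        0   1  
>  q0   q1  q2 
   q1   q2  q3 
   q2   q2  q2 
   q3   q4  q2 
   q4   q4  q5 
   q5   q5  q6 
   q6   q6  q7 
 * q7   q7  q2 
(> = start, * = accepting)

start=q0; accept=q7; q0-0->q1; q0-1->q2; q1-0->q2; q1-1->q3; q2-0->q2; q2-1->q2; q3-0->q4; q3-1->q2; q4-0->q4; q4-1->q5; q5-0->q5; q5-1->q6; q6-0->q6; q6-1->q7; q7-0->q7; q7-1->q2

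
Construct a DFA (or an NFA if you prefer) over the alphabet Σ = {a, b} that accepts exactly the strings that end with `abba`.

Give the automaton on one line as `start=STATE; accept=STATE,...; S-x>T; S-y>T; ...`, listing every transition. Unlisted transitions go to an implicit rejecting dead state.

Let each state record the length of the longest suffix of the input read so far that is also a prefix of `abba`. S1 means the last symbol is `a`; S2 means the last 2 symbols are `ab`; S3 means the last 3 symbols are `abb`; S4 means the last 4 symbols are `abba`. Accept only at S4, where the string currently ends in `abba`.
5 states suffice.
        a   b  
>  S0   S1  S0 
   S1   S1  S2 
   S2   S1  S3 
   S3   S4  S0 
 * S4   S1  S2 
(> = start, * = accepting)

start=S0; accept=S4; S0-a>S1; S0-b>S0; S1-a>S1; S1-b>S2; S2-a>S1; S2-b>S3; S3-a>S4; S3-b>S0; S4-a>S1; S4-b>S2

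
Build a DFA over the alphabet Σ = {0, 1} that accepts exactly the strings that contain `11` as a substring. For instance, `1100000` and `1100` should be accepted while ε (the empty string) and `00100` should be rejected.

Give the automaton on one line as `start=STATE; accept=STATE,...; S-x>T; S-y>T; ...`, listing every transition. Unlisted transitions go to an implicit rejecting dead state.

start=q0; accept=q2; q0-0>q0; q0-1>q1; q1-0>q0; q1-1>q2; q2-0>q2; q2-1>q2

Track how much of `11` has been matched so far: state q0 is no progress, q2 is the absorbing accept state reached once `11` has occurred. Intermediate states record partial matches; on a mismatch, fall back to the longest reusable overlap.
A 3-state machine:
        0   1  
>  q0   q0  q1 
   q1   q0  q2 
 * q2   q2  q2 
(> = start, * = accepting)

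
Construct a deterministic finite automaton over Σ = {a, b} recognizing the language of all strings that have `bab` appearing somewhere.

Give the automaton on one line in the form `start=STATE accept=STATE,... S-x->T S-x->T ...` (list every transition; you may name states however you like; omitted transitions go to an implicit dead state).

start=S0 accept=S3 S0-a->S0 S0-b->S1 S1-a->S2 S1-b->S1 S2-a->S0 S2-b->S3 S3-a->S3 S3-b->S3

Track how much of `bab` has been matched so far: state S0 is no progress, S3 is the absorbing accept state reached once `bab` has occurred. Intermediate states record partial matches; on a mismatch, fall back to the longest reusable overlap.
        a   b  
>  S0   S0  S1 
   S1   S2  S1 
   S2   S0  S3 
 * S3   S3  S3 
(> = start, * = accepting)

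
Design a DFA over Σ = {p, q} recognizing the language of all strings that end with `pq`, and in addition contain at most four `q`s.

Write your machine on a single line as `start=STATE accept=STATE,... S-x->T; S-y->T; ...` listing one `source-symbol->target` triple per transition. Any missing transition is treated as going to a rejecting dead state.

Build one automaton per condition and run them in lockstep. One (3 states) tracks how much of the suffix `pq` has currently been matched; the other (6 states) tracks the count of `q`s, saturating at 5. Each combined state is a pair, one component from each; accept when both components accept. Equivalent product states are then merged.
With 13 states:
          p    q  
>  S0     S1   S2 
   S1     S1   S3 
   S2     S4   S5 
 * S3     S4   S5 
   S4     S4   S6 
   S5     S7   S8 
 * S6     S7   S8 
   S7     S7   S9 
   S8    S10  S11 
 * S9    S10  S11 
   S10   S10  S12 
   S11   S11  S11 
 * S12   S11  S11 
(> = start, * = accepting)

start=S0; accept=S3,S6,S9,S12; S0-p->S1; S0-q->S2; S1-p->S1; S1-q->S3; S2-p->S4; S2-q->S5; S3-p->S4; S3-q->S5; S4-p->S4; S4-q->S6; S5-p->S7; S5-q->S8; S6-p->S7; S6-q->S8; S7-p->S7; S7-q->S9; S8-p->S10; S8-q->S11; S9-p->S10; S9-q->S11; S10-p->S10; S10-q->S12; S11-p->S11; S11-q->S11; S12-p->S11; S12-q->S11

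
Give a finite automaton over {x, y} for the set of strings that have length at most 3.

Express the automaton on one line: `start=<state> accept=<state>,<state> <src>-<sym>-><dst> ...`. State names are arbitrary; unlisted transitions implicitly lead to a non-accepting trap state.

start=S0 accept=S0,S1,S2,S3 S0-x->S1 S0-y->S1 S1-x->S2 S1-y->S2 S2-x->S3 S2-y->S3 S3-x->S4 S3-y->S4 S4-x->S4 S4-y->S4

We only need to distinguish lengths 0, 1, …, 3, and '>3'. Chain S0 → S1 → S2 → S3 → S4 on every symbol, with S4 looping. Accepting states: {S0, S1, S2, S3}.
        x   y  
>* S0   S1  S1 
 * S1   S2  S2 
 * S2   S3  S3 
 * S3   S4  S4 
   S4   S4  S4 
(> = start, * = accepting)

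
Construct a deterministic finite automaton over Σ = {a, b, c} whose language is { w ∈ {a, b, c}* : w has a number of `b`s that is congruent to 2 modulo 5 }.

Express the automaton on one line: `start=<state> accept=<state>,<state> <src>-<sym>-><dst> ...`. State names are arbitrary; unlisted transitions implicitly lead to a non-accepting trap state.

start=s0 accept=s2 s0-a->s0 s0-b->s1 s0-c->s0 s1-a->s1 s1-b->s2 s1-c->s1 s2-a->s2 s2-b->s3 s2-c->s2 s3-a->s3 s3-b->s4 s3-c->s3 s4-a->s4 s4-b->s0 s4-c->s4

The only thing that matters is how many `b`s have appeared, reduced mod 5. Use one state per residue: s0 for 0, …, s4 for 4. Reading `b` moves to the next residue; anything else stays put. s2 is accepting.
A 5-state machine:
        a   b   c  
>  s0   s0  s1  s0 
   s1   s1  s2  s1 
 * s2   s2  s3  s2 
   s3   s3  s4  s3 
   s4   s4  s0  s4 
(> = start, * = accepting)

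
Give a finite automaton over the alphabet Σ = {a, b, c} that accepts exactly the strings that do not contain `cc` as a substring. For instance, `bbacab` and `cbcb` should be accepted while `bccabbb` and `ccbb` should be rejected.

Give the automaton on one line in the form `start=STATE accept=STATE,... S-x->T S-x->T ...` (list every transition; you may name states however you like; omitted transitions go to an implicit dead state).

Track partial matches of the forbidden pattern `cc`. State S2 is a dead state reached once `cc` has occurred; every other state accepts. S0 means no part of `cc` is currently matched.
A 3-state machine:
        a   b   c  
>* S0   S0  S0  S1 
 * S1   S0  S0  S2 
   S2   S2  S2  S2 
(> = start, * = accepting)

start=S0 accept=S0,S1 S0-a->S0 S0-b->S0 S0-c->S1 S1-a->S0 S1-b->S0 S1-c->S2 S2-a->S2 S2-b->S2 S2-c->S2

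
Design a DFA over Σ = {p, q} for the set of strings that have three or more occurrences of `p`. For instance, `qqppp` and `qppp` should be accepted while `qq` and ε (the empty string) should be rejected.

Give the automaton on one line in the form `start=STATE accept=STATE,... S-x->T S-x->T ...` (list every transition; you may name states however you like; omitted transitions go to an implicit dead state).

Only the number of `p`s matters, and only up to 4. Make a chain s0 → s1 → s2 → s3 → s4 advanced by each `p` (with s4 absorbing); every other symbol self-loops. The accepting set is {s3, s4}.
5 states suffice.
        p   q  
>  s0   s1  s0 
   s1   s2  s1 
   s2   s3  s2 
 * s3   s4  s3 
 * s4   s4  s4 
(> = start, * = accepting)

start=s0 accept=s3,s4 s0-p->s1 s0-q->s0 s1-p->s2 s1-q->s1 s2-p->s3 s2-q->s2 s3-p->s4 s3-q->s3 s4-p->s4 s4-q->s4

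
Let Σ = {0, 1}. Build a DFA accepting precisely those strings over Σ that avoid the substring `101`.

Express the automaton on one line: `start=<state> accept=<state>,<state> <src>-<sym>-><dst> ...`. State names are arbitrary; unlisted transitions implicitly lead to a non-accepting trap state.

This is the complement of 'contains `101`'. Use the same substring-matching states — A through D holding how much of `101` has just been matched — but flip the accepting set: everything except the trap D accepts.
A 4-state machine:
       0  1 
>* A   A  B 
 * B   C  B 
 * C   A  D 
   D   D  D 
(> = start, * = accepting)

start=A accept=A,B,C A-0->A A-1->B B-0->C B-1->B C-0->A C-1->D D-0->D D-1->D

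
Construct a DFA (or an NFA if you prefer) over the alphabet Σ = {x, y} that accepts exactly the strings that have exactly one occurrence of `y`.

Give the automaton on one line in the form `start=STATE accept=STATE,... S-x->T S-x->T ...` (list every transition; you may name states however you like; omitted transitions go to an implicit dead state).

Only the number of `y`s matters, and only up to 2. Make a chain s0 → s1 → s2 advanced by each `y` (with s2 absorbing); every other symbol self-loops. The accepting set is {s1}.
3 states suffice.
        x   y  
>  s0   s0  s1 
 * s1   s1  s2 
   s2   s2  s2 
(> = start, * = accepting)

start=s0 accept=s1 s0-x->s0 s0-y->s1 s1-x->s1 s1-y->s2 s2-x->s2 s2-y->s2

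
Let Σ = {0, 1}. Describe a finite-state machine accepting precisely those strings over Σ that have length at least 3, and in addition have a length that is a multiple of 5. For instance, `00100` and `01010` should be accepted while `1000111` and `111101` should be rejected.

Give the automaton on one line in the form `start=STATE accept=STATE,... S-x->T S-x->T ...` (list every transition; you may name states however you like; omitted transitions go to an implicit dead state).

start=q0 accept=q5 q0-0->q1 q0-1->q1 q1-0->q2 q1-1->q2 q2-0->q3 q2-1->q3 q3-0->q4 q3-1->q4 q4-0->q5 q4-1->q5 q5-0->q1 q5-1->q1

Run two small machines in parallel and take their product. One (5 states) tracks the input length, saturating at 4; the other (5 states) tracks the input length modulo 5. Each combined state is a pair, one component from each; accept when both components accept. Minimizing collapses redundant product states.
        0   1  
>  q0   q1  q1 
   q1   q2  q2 
   q2   q3  q3 
   q3   q4  q4 
   q4   q5  q5 
 * q5   q1  q1 
(> = start, * = accepting)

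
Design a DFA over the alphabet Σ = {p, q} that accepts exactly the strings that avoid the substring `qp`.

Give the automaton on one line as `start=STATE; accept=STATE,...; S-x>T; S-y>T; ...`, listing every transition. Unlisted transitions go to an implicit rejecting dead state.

start=S0; accept=S0,S1; S0-p>S0; S0-q>S1; S1-p>S2; S1-q>S1; S2-p>S2; S2-q>S2

Track partial matches of the forbidden pattern `qp`. State S2 is a dead state reached once `qp` has occurred; every other state accepts. S0 means no part of `qp` is currently matched.
3 states suffice.
        p   q  
>* S0   S0  S1 
 * S1   S2  S1 
   S2   S2  S2 
(> = start, * = accepting)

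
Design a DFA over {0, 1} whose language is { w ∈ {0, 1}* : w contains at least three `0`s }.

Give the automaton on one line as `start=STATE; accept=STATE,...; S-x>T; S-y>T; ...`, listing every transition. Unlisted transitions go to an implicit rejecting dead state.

Count `0`s, saturating at 4: states A through D mean 0 through 3 `0`s seen; E means more than 3. Each `0` increments (capped at E); other symbols loop. Accept from {D, E}.
       0  1 
>  A   B  A 
   B   C  B 
   C   D  C 
 * D   E  D 
 * E   E  E 
(> = start, * = accepting)

start=A; accept=D,E; A-0>B; A-1>A; B-0>C; B-1>B; C-0>D; C-1>C; D-0>E; D-1>D; E-0>E; E-1>E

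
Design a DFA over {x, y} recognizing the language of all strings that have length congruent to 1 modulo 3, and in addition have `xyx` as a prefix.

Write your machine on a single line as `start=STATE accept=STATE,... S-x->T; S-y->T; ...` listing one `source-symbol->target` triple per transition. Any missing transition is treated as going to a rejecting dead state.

Run two small machines in parallel and take their product. One (3 states) tracks the input length modulo 3; the other (5 states) tracks whether the input so far still matches the prefix `xyx`. Each combined state is a pair, one component from each; accept when both components accept. Equivalent product states are then merged.
       x  y 
>  A   B  C 
   B   C  D 
   C   C  C 
   D   E  C 
   E   F  F 
 * F   G  G 
   G   E  E 
(> = start, * = accepting)

start=A; accept=F; A-x->B; A-y->C; B-x->C; B-y->D; C-x->C; C-y->C; D-x->E; D-y->C; E-x->F; E-y->F; F-x->G; F-y->G; G-x->E; G-y->E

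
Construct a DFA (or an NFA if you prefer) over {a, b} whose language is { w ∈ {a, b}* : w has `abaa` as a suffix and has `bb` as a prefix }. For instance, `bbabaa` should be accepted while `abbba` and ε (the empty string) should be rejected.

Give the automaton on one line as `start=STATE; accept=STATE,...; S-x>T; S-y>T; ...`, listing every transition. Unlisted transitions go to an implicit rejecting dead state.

start=q0; accept=q11; q0-a>q1; q0-b>q2; q1-a>q1; q1-b>q3; q2-a>q1; q2-b>q4; q3-a>q5; q3-b>q6; q4-a>q7; q4-b>q4; q5-a>q8; q5-b>q3; q6-a>q1; q6-b>q6; q7-a>q7; q7-b>q9; q8-a>q1; q8-b>q3; q9-a>q10; q9-b>q4; q10-a>q11; q10-b>q9; q11-a>q7; q11-b>q9

Run two small machines in parallel and take their product. One (5 states) tracks how much of the suffix `abaa` has currently been matched; the other (4 states) tracks whether the input so far still matches the prefix `bb`. Each combined state is a pair, one component from each; accept when both components accept.
          a    b  
>  q0     q1   q2 
   q1     q1   q3 
   q2     q1   q4 
   q3     q5   q6 
   q4     q7   q4 
   q5     q8   q3 
   q6     q1   q6 
   q7     q7   q9 
   q8     q1   q3 
   q9    q10   q4 
   q10   q11   q9 
 * q11    q7   q9 
(> = start, * = accepting)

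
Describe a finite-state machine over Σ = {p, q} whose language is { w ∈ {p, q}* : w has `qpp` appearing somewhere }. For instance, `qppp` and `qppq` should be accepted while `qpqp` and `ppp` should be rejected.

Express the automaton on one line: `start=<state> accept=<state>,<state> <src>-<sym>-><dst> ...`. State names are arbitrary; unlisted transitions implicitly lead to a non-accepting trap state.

start=S0 accept=S3 S0-p->S0 S0-q->S1 S1-p->S2 S1-q->S1 S2-p->S3 S2-q->S1 S3-p->S3 S3-q->S3

Track how much of `qpp` has been matched so far: state S0 is no progress, S3 is the absorbing accept state reached once `qpp` has occurred. Intermediate states record partial matches; on a mismatch, fall back to the longest reusable overlap.
With 4 states:
        p   q  
>  S0   S0  S1 
   S1   S2  S1 
   S2   S3  S1 
 * S3   S3  S3 
(> = start, * = accepting)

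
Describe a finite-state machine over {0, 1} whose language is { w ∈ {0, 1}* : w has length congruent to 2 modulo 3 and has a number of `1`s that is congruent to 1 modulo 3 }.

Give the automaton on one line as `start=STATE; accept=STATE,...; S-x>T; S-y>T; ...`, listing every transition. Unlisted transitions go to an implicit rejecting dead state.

Handle the two conditions separately and then intersect. One (3 states) tracks the input length modulo 3; the other (3 states) tracks the count of `1`s modulo 3. Each combined state is a pair, one component from each; accept when both components accept.
With 9 states:
        0   1  
>  q0   q1  q2 
   q1   q3  q4 
   q2   q4  q5 
   q3   q0  q6 
 * q4   q6  q7 
   q5   q7  q0 
   q6   q2  q8 
   q7   q8  q1 
   q8   q5  q3 
(> = start, * = accepting)

start=q0; accept=q4; q0-0>q1; q0-1>q2; q1-0>q3; q1-1>q4; q2-0>q4; q2-1>q5; q3-0>q0; q3-1>q6; q4-0>q6; q4-1>q7; q5-0>q7; q5-1>q0; q6-0>q2; q6-1>q8; q7-0>q8; q7-1>q1; q8-0>q5; q8-1>q3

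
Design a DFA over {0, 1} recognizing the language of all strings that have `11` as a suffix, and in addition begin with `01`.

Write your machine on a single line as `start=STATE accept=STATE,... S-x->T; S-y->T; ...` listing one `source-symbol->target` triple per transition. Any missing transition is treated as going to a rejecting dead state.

start=q0; accept=q5; q0-0->q1; q0-1->q2; q1-0->q2; q1-1->q3; q2-0->q2; q2-1->q2; q3-0->q4; q3-1->q5; q4-0->q4; q4-1->q3; q5-0->q4; q5-1->q5

Handle the two conditions separately and then intersect. One (3 states) tracks how much of the suffix `11` has currently been matched; the other (4 states) tracks whether the input so far still matches the prefix `01`. Each combined state is a pair, one component from each; accept when both components accept. After merging equivalent states the machine shrinks.
A 6-state machine:
        0   1  
>  q0   q1  q2 
   q1   q2  q3 
   q2   q2  q2 
   q3   q4  q5 
   q4   q4  q3 
 * q5   q4  q5 
(> = start, * = accepting)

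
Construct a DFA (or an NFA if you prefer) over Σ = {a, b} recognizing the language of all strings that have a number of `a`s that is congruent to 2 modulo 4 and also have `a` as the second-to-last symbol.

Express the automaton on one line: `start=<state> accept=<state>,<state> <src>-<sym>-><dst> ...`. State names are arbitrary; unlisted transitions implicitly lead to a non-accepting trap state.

Handle the two conditions separately and then intersect. The first has 4 states tracking the count of `a`s modulo 4; the second has 7 states tracking the last 2 symbols read. A product state is a pair (one from each), accepting exactly when both do. Equivalent product states are then merged.
An 8-state machine:
        a   b  
>  q0   q1  q0 
   q1   q2  q3 
 * q2   q4  q5 
   q3   q6  q3 
   q4   q0  q4 
 * q5   q4  q7 
   q6   q4  q5 
   q7   q4  q7 
(> = start, * = accepting)

start=q0 accept=q2,q5 q0-a->q1 q0-b->q0 q1-a->q2 q1-b->q3 q2-a->q4 q2-b->q5 q3-a->q6 q3-b->q3 q4-a->q0 q4-b->q4 q5-a->q4 q5-b->q7 q6-a->q4 q6-b->q5 q7-a->q4 q7-b->q7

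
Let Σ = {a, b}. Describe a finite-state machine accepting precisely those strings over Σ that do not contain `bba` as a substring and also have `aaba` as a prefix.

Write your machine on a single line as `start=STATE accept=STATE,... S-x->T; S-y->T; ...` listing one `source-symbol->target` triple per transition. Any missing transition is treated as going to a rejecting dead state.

Build one automaton per condition and run them in lockstep. The first has 4 states tracking partial matches of the forbidden pattern `bba`; the second has 6 states tracking whether the input so far still matches the prefix `aaba`. A product state is a pair (one from each), accepting exactly when both do.
A 12-state machine:
          a    b  
>  S0     S1   S2 
   S1     S3   S2 
   S2     S4   S5 
   S3     S4   S6 
   S4     S4   S2 
   S5     S7   S5 
   S6     S8   S5 
   S7     S7   S7 
 * S8     S8   S9 
 * S9     S8  S10 
 * S10   S11  S10 
   S11   S11  S11 
(> = start, * = accepting)

start=S0; accept=S8,S9,S10; S0-a->S1; S0-b->S2; S1-a->S3; S1-b->S2; S2-a->S4; S2-b->S5; S3-a->S4; S3-b->S6; S4-a->S4; S4-b->S2; S5-a->S7; S5-b->S5; S6-a->S8; S6-b->S5; S7-a->S7; S7-b->S7; S8-a->S8; S8-b->S9; S9-a->S8; S9-b->S10; S10-a->S11; S10-b->S10; S11-a->S11; S11-b->S11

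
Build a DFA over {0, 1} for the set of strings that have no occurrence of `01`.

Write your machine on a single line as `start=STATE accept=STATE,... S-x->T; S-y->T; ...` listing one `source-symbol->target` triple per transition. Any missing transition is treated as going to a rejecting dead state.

start=s0; accept=s0,s1; s0-0->s1; s0-1->s0; s1-0->s1; s1-1->s2; s2-0->s2; s2-1->s2

This is the complement of 'contains `01`'. Use the same substring-matching states — s0 through s2 holding how much of `01` has just been matched — but flip the accepting set: everything except the trap s2 accepts.
With 3 states:
        0   1  
>* s0   s1  s0 
 * s1   s1  s2 
   s2   s2  s2 
(> = start, * = accepting)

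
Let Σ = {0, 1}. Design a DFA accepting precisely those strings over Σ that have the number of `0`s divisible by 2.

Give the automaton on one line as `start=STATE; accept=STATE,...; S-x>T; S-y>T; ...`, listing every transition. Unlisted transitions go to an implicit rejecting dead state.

Keep the running count of `0`s modulo 2: each `0` advances along the cycle s0 → s1 → s0 while other symbols loop. Accept at s0.
2 states suffice.
        0   1  
>* s0   s1  s0 
   s1   s0  s1 
(> = start, * = accepting)

start=s0; accept=s0; s0-0>s1; s0-1>s0; s1-0>s0; s1-1>s1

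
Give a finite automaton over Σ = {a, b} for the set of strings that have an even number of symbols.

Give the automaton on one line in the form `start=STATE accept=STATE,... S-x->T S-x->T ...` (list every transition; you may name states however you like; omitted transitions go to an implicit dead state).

start=S0 accept=S0 S0-a->S1 S0-b->S1 S1-a->S0 S1-b->S0

Count input length modulo 2: every symbol advances one step around the cycle S0 → S1 → S0. Accept at S0.
2 states suffice.
        a   b  
>* S0   S1  S1 
   S1   S0  S0 
(> = start, * = accepting)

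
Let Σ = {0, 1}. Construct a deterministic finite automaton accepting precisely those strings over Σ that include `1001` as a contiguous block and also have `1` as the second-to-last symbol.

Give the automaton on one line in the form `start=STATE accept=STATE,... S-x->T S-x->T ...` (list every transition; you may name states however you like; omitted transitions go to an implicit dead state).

start=q0 accept=q5,q6 q0-0->q0 q0-1->q1 q1-0->q2 q1-1->q1 q2-0->q3 q2-1->q1 q3-0->q0 q3-1->q4 q4-0->q5 q4-1->q6 q5-0->q7 q5-1->q4 q6-0->q5 q6-1->q6 q7-0->q7 q7-1->q4

Build one automaton per condition and run them in lockstep. The first has 5 states tracking whether and how much of `1001` has been seen; the second has 7 states tracking the last 2 symbols read. A product state is a pair (one from each), accepting exactly when both do. After merging equivalent states the machine shrinks.
An 8-state machine:
        0   1  
>  q0   q0  q1 
   q1   q2  q1 
   q2   q3  q1 
   q3   q0  q4 
   q4   q5  q6 
 * q5   q7  q4 
 * q6   q5  q6 
   q7   q7  q4 
(> = start, * = accepting)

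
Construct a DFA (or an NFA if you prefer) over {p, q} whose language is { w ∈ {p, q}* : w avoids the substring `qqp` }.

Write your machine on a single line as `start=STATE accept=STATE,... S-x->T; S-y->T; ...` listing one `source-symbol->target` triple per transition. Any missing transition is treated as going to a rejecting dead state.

start=s0; accept=s0,s1,s2; s0-p->s0; s0-q->s1; s1-p->s0; s1-q->s2; s2-p->s3; s2-q->s2; s3-p->s3; s3-q->s3

This is the complement of 'contains `qqp`'. Use the same substring-matching states — s0 through s3 holding how much of `qqp` has just been matched — but flip the accepting set: everything except the trap s3 accepts.
A 4-state machine:
        p   q  
>* s0   s0  s1 
 * s1   s0  s2 
 * s2   s3  s2 
   s3   s3  s3 
(> = start, * = accepting)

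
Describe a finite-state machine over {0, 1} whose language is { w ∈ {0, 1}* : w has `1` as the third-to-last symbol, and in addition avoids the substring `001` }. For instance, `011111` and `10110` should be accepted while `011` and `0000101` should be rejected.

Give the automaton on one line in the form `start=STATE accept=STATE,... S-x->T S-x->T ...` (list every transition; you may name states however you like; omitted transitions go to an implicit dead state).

start=q0 accept=q6,q7,q8,q9 q0-0->q1 q0-1->q2 q1-0->q3 q1-1->q2 q2-0->q4 q2-1->q5 q3-0->q3 q3-1->q3 q4-0->q6 q4-1->q7 q5-0->q8 q5-1->q9 q6-0->q3 q6-1->q3 q7-0->q4 q7-1->q5 q8-0->q6 q8-1->q7 q9-0->q8 q9-1->q9

Build one automaton per condition and run them in lockstep. One (15 states) tracks the last 3 symbols read; the other (4 states) tracks partial matches of the forbidden pattern `001`. Each combined state is a pair, one component from each; accept when both components accept. After merging equivalent states the machine shrinks.
With 10 states:
        0   1  
>  q0   q1  q2 
   q1   q3  q2 
   q2   q4  q5 
   q3   q3  q3 
   q4   q6  q7 
   q5   q8  q9 
 * q6   q3  q3 
 * q7   q4  q5 
 * q8   q6  q7 
 * q9   q8  q9 
(> = start, * = accepting)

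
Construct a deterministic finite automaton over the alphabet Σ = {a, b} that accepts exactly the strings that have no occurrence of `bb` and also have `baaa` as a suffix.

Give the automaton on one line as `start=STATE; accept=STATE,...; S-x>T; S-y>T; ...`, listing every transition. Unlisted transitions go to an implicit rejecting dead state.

Run two small machines in parallel and take their product. The first has 3 states tracking partial matches of the forbidden pattern `bb`; the second has 5 states tracking how much of the suffix `baaa` has currently been matched. A product state is a pair (one from each), accepting exactly when both do. Equivalent product states are then merged.
With 6 states:
        a   b  
>  S0   S0  S1 
   S1   S2  S3 
   S2   S4  S1 
   S3   S3  S3 
   S4   S5  S1 
 * S5   S0  S1 
(> = start, * = accepting)

start=S0; accept=S5; S0-a>S0; S0-b>S1; S1-a>S2; S1-b>S3; S2-a>S4; S2-b>S1; S3-a>S3; S3-b>S3; S4-a>S5; S4-b>S1; S5-a>S0; S5-b>S1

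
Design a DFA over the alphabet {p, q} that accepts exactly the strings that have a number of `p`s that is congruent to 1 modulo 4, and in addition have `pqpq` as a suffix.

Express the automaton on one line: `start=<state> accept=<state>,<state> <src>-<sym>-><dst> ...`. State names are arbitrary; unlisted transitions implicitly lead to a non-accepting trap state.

Run two small machines in parallel and take their product. One (4 states) tracks the count of `p`s modulo 4; the other (5 states) tracks how much of the suffix `pqpq` has currently been matched. Each combined state is a pair, one component from each; accept when both components accept. After merging equivalent states the machine shrinks.
8 states suffice.
       p  q 
>  A   B  A 
   B   C  B 
   C   D  C 
   D   E  D 
   E   B  F 
   F   G  A 
   G   C  H 
 * H   C  B 
(> = start, * = accepting)

start=A accept=H A-p->B A-q->A B-p->C B-q->B C-p->D C-q->C D-p->E D-q->D E-p->B E-q->F F-p->G F-q->A G-p->C G-q->H H-p->C H-q->B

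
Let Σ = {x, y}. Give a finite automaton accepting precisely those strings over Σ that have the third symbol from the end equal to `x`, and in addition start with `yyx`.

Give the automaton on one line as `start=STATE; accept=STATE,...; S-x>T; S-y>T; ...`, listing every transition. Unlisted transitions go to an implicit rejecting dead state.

start=s0; accept=s7,s8,s9,s10; s0-x>s1; s0-y>s2; s1-x>s1; s1-y>s1; s2-x>s1; s2-y>s3; s3-x>s4; s3-y>s1; s4-x>s5; s4-y>s6; s5-x>s7; s5-y>s8; s6-x>s9; s6-y>s10; s7-x>s7; s7-y>s8; s8-x>s9; s8-y>s10; s9-x>s5; s9-y>s6; s10-x>s4; s10-y>s11; s11-x>s4; s11-y>s11

Run two small machines in parallel and take their product. One (15 states) tracks the last 3 symbols read; the other (5 states) tracks whether the input so far still matches the prefix `yyx`. Each combined state is a pair, one component from each; accept when both components accept. After merging equivalent states the machine shrinks.
A 12-state machine:
          x    y  
>  s0     s1   s2 
   s1     s1   s1 
   s2     s1   s3 
   s3     s4   s1 
   s4     s5   s6 
   s5     s7   s8 
   s6     s9  s10 
 * s7     s7   s8 
 * s8     s9  s10 
 * s9     s5   s6 
 * s10    s4  s11 
   s11    s4  s11 
(> = start, * = accepting)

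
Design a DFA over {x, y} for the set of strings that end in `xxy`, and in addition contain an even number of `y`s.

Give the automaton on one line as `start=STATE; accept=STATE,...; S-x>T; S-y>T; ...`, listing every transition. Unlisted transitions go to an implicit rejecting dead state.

Run two small machines in parallel and take their product. The first has 4 states tracking how much of the suffix `xxy` has currently been matched; the second has 2 states tracking the count of `y`s modulo 2. A product state is a pair (one from each), accepting exactly when both do. Minimizing collapses redundant product states.
A 5-state machine:
        x   y  
>  S0   S0  S1 
   S1   S2  S0 
   S2   S3  S0 
   S3   S3  S4 
 * S4   S0  S1 
(> = start, * = accepting)

start=S0; accept=S4; S0-x>S0; S0-y>S1; S1-x>S2; S1-y>S0; S2-x>S3; S2-y>S0; S3-x>S3; S3-y>S4; S4-x>S0; S4-y>S1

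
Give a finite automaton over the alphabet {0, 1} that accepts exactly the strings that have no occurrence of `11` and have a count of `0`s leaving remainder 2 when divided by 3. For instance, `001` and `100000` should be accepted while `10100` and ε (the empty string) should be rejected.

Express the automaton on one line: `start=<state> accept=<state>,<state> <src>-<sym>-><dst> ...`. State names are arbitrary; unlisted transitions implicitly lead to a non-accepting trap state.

Run two small machines in parallel and take their product. The first has 3 states tracking partial matches of the forbidden pattern `11`; the second has 3 states tracking the count of `0`s modulo 3. A product state is a pair (one from each), accepting exactly when both do. After merging equivalent states the machine shrinks.
A 7-state machine:
       0  1 
>  A   B  C 
   B   D  E 
   C   B  F 
 * D   A  G 
   E   D  F 
   F   F  F 
 * G   A  F 
(> = start, * = accepting)

start=A accept=D,G A-0->B A-1->C B-0->D B-1->E C-0->B C-1->F D-0->A D-1->G E-0->D E-1->F F-0->F F-1->F G-0->A G-1->F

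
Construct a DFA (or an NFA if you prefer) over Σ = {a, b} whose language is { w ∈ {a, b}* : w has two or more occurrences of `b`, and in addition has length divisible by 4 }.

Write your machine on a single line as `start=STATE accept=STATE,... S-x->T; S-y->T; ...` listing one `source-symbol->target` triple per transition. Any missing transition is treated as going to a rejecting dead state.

start=s0; accept=s10; s0-a->s1; s0-b->s2; s1-a->s3; s1-b->s4; s2-a->s4; s2-b->s5; s3-a->s6; s3-b->s7; s4-a->s7; s4-b->s8; s5-a->s8; s5-b->s8; s6-a->s0; s6-b->s9; s7-a->s9; s7-b->s10; s8-a->s10; s8-b->s10; s9-a->s2; s9-b->s11; s10-a->s11; s10-b->s11; s11-a->s5; s11-b->s5

Run two small machines in parallel and take their product. One (4 states) tracks the count of `b`s, saturating at 3; the other (4 states) tracks the input length modulo 4. Each combined state is a pair, one component from each; accept when both components accept. Minimizing collapses redundant product states.
12 states suffice.
          a    b  
>  s0     s1   s2 
   s1     s3   s4 
   s2     s4   s5 
   s3     s6   s7 
   s4     s7   s8 
   s5     s8   s8 
   s6     s0   s9 
   s7     s9  s10 
   s8    s10  s10 
   s9     s2  s11 
 * s10   s11  s11 
   s11    s5   s5 
(> = start, * = accepting)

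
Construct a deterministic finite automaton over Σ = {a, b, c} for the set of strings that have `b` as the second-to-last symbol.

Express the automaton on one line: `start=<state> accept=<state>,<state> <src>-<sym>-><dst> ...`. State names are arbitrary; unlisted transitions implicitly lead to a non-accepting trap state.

start=S0 accept=S7,S8,S9 S0-a->S1 S0-b->S2 S0-c->S3 S1-a->S4 S1-b->S5 S1-c->S6 S2-a->S7 S2-b->S8 S2-c->S9 S3-a->S10 S3-b->S11 S3-c->S12 S4-a->S4 S4-b->S5 S4-c->S6 S5-a->S7 S5-b->S8 S5-c->S9 S6-a->S10 S6-b->S11 S6-c->S12 S7-a->S4 S7-b->S5 S7-c->S6 S8-a->S7 S8-b->S8 S8-c->S9 S9-a->S10 S9-b->S11 S9-c->S12 S10-a->S4 S10-b->S5 S10-c->S6 S11-a->S7 S11-b->S8 S11-c->S9 S12-a->S10 S12-b->S11 S12-c->S12

Because acceptance depends on a position counted from the end, the machine has to buffer the most recent 2 symbols. Make each state the string of the last up-to-2 symbols read; on input `x` shift the window left and append `x`. Accept when the buffered window has length 2 and begins with `b`.
13 states suffice.
          a    b    c  
>  S0     S1   S2   S3 
   S1     S4   S5   S6 
   S2     S7   S8   S9 
   S3    S10  S11  S12 
   S4     S4   S5   S6 
   S5     S7   S8   S9 
   S6    S10  S11  S12 
 * S7     S4   S5   S6 
 * S8     S7   S8   S9 
 * S9    S10  S11  S12 
   S10    S4   S5   S6 
   S11    S7   S8   S9 
   S12   S10  S11  S12 
(> = start, * = accepting)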